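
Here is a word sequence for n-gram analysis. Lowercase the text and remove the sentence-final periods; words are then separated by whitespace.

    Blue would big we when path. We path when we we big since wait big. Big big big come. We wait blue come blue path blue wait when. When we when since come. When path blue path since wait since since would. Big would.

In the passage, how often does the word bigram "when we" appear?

2

Scanning the 43 overlapping bigram windows for "when we":
  position 9–10: when we
  position 29–30: when we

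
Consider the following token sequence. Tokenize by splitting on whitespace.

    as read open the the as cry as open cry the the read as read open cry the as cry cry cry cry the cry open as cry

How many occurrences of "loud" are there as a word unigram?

Scanning the 28 tokens for "loud":
  (none found)

0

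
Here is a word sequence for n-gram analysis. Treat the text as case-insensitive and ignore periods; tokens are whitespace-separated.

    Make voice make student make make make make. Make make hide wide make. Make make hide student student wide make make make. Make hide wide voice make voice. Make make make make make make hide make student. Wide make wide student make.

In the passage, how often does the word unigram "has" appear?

0

Scanning the 42 tokens for "has":
  (none found)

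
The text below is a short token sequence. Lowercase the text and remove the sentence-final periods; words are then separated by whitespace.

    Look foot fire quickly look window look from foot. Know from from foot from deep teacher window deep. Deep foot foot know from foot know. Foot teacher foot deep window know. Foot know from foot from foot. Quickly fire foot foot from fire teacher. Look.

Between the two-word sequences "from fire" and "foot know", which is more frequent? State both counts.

"from fire": 1 occurrence
"foot know": 4 occurrences

"foot know" (4 vs 1)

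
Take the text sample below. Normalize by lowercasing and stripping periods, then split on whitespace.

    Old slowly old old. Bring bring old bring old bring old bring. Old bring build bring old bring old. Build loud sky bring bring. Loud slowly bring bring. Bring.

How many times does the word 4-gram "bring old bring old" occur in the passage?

Scanning the 26 overlapping 4-gram windows for "bring old bring old":
  position 6–9: bring old bring old
  position 8–11: bring old bring old
  position 10–13: bring old bring old
  position 16–19: bring old bring old

4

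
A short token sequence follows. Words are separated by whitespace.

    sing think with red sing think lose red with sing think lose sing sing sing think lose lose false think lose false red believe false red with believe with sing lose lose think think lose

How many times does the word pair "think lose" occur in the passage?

Scanning the 34 overlapping bigram windows for "think lose":
  position 6–7: think lose
  position 11–12: think lose
  position 16–17: think lose
  position 20–21: think lose
  position 34–35: think lose

5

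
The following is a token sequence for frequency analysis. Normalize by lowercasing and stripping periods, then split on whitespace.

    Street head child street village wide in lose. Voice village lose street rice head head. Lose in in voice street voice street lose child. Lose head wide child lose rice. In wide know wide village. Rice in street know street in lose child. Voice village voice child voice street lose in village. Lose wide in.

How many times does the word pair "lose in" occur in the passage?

Scanning the 54 overlapping bigram windows for "lose in":
  position 16–17: lose in
  position 50–51: lose in

2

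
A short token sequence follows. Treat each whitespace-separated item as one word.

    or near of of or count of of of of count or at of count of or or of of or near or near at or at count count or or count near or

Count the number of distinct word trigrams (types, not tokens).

30

34 tokens → 32 trigram windows in total.
Repeated trigrams (each contributes count−1 duplicates):
  of of of: 2
  of of or: 2
2 duplicate windows → 32 − 2 = 30 distinct.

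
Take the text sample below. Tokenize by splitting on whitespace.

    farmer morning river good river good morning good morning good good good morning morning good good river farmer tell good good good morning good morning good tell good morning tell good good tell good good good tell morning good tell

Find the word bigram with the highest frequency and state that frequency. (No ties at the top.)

"good good", 8 times

Bigram frequencies (highest first):
  good good: 8
  good morning: 6
  morning good: 6
  tell good: 4
  good tell: 4
  river good: 2
  … (8 more, each ≤ 2)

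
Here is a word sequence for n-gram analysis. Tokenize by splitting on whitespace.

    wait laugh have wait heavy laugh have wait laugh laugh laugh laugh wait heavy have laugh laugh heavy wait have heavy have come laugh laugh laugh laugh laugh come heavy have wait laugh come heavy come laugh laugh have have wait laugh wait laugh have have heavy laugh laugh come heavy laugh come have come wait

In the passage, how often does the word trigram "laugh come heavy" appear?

Scanning the 54 overlapping trigram windows for "laugh come heavy":
  position 28–30: laugh come heavy
  position 33–35: laugh come heavy
  position 49–51: laugh come heavy

3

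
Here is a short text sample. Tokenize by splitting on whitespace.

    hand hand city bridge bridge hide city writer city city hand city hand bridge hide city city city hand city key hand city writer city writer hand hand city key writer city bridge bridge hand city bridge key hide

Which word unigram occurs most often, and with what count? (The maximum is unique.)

Unigram frequencies (highest first):
  city: 14
  hand: 9
  bridge: 6
  writer: 4
  hide: 3
  key: 3

"city", 14 times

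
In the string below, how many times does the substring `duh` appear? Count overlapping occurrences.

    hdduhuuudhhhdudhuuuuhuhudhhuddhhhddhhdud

Sliding a length-3 window over the 40 characters (38 positions):
  position 3–5: duh

1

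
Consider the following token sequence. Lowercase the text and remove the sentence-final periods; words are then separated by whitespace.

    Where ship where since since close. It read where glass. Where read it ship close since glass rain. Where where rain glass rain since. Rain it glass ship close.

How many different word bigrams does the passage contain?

29 tokens → 28 bigram windows in total.
Repeated bigrams (each contributes count−1 duplicates):
  glass rain: 2
  ship close: 2
2 duplicate windows → 28 − 2 = 26 distinct.

26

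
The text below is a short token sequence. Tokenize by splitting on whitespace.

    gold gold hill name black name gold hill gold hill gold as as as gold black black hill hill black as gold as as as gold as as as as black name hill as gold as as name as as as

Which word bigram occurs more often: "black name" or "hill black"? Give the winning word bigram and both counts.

"black name": 2 occurrences
"hill black": 1 occurrence

"black name" (2 vs 1)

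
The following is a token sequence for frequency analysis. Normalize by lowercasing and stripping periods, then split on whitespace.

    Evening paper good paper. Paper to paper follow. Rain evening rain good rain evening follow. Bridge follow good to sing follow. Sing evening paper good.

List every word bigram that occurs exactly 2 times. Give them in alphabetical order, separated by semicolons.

Bigram counts meeting the condition (exactly 2 times):
  evening paper: 2
  paper good: 2
  rain evening: 2

evening paper; paper good; rain evening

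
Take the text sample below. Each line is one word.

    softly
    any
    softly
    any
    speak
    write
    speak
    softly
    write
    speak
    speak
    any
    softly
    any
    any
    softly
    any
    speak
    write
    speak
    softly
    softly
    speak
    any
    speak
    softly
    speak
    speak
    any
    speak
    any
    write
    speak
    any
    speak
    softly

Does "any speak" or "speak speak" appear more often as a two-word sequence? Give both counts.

"any speak": 5 occurrences
"speak speak": 2 occurrences

"any speak" (5 vs 2)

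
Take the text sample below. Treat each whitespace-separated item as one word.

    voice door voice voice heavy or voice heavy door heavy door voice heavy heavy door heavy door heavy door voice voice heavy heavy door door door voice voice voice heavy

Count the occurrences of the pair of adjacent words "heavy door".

6

Scanning the 29 overlapping bigram windows for "heavy door":
  position 8–9: heavy door
  position 10–11: heavy door
  position 14–15: heavy door
  position 16–17: heavy door
  position 18–19: heavy door
  position 23–24: heavy door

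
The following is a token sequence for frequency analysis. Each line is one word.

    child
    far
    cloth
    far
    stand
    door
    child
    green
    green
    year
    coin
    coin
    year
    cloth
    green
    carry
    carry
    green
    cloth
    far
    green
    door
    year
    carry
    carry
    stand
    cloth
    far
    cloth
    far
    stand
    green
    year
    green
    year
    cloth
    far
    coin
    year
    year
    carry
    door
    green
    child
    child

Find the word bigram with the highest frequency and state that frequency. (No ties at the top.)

"cloth far", 5 times

Bigram frequencies (highest first):
  cloth far: 5
  green year: 3
  far cloth: 2
  far stand: 2
  coin year: 2
  year cloth: 2
  … (26 more, each ≤ 2)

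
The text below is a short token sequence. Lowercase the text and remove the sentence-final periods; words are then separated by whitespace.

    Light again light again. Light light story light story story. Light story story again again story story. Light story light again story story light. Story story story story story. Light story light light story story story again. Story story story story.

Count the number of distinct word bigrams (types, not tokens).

9

41 tokens → 40 bigram windows in total.
Repeated bigrams (each contributes count−1 duplicates):
  story story: 13
  light story: 7
  story light: 7
  again story: 3
  light again: 3
  again light: 2
  light light: 2
  story again: 2
31 duplicate windows → 40 − 31 = 9 distinct.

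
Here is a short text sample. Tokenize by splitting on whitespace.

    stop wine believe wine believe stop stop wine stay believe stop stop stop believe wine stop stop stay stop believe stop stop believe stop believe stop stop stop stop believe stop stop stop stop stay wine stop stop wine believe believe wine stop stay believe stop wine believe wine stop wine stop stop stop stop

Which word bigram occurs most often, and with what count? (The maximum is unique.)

"stop stop", 15 times

Bigram frequencies (highest first):
  stop stop: 15
  believe stop: 7
  stop wine: 5
  stop believe: 5
  wine stop: 5
  wine believe: 4
  … (7 more, each ≤ 4)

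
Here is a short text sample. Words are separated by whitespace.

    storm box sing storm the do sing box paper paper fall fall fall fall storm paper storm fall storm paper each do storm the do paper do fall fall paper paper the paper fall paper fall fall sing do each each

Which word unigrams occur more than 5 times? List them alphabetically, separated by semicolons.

Unigram counts meeting the condition (more than 5 times):
  fall: 10
  paper: 9
  storm: 6

fall; paper; storm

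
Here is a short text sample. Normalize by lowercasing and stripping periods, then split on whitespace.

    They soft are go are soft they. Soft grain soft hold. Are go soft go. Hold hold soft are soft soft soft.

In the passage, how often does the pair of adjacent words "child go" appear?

0

Scanning the 21 overlapping bigram windows for "child go":
  (none found)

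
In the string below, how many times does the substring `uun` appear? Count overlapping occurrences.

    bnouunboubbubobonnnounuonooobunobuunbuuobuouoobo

2

Sliding a length-3 window over the 48 characters (46 positions):
  position 4–6: uun
  position 34–36: uun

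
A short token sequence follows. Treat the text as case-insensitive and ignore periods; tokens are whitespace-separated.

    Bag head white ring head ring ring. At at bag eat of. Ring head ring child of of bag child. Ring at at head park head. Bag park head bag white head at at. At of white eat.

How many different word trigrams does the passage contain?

38 tokens → 36 trigram windows in total.
Repeated trigrams (each contributes count−1 duplicates):
  park head bag: 2
  ring at at: 2
  ring head ring: 2
3 duplicate windows → 36 − 3 = 33 distinct.

33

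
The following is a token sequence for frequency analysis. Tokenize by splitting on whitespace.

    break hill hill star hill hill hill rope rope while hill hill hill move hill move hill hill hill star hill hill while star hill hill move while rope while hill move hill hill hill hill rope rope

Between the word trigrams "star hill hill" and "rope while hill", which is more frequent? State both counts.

"star hill hill": 3 occurrences
"rope while hill": 2 occurrences

"star hill hill" (3 vs 2)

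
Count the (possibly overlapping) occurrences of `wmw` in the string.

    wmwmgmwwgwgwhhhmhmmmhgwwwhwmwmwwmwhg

Sliding a length-3 window over the 36 characters (34 positions):
  position 1–3: wmw
  position 27–29: wmw
  position 29–31: wmw
  position 32–34: wmw

4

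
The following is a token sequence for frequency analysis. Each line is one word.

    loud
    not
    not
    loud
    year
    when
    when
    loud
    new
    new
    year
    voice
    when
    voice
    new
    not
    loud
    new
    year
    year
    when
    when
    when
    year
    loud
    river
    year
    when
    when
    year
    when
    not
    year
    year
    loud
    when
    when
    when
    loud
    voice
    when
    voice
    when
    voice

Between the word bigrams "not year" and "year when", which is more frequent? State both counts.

"not year": 1 occurrence
"year when": 4 occurrences

"year when" (4 vs 1)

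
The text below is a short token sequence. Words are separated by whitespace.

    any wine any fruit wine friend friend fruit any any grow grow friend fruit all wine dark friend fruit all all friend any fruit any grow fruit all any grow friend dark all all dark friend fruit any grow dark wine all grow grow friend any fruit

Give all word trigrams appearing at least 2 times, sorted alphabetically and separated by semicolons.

Trigram counts meeting the condition (at least 2 times):
  dark friend fruit: 2
  friend any fruit: 2
  friend fruit all: 2
  friend fruit any: 2
  fruit any grow: 2
  grow grow friend: 2

dark friend fruit; friend any fruit; friend fruit all; friend fruit any; fruit any grow; grow grow friend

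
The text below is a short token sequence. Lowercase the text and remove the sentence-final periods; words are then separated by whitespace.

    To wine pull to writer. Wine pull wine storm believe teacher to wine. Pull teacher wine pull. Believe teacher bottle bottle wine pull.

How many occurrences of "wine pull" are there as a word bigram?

Scanning the 22 overlapping bigram windows for "wine pull":
  position 2–3: wine pull
  position 6–7: wine pull
  position 13–14: wine pull
  position 16–17: wine pull
  position 22–23: wine pull

5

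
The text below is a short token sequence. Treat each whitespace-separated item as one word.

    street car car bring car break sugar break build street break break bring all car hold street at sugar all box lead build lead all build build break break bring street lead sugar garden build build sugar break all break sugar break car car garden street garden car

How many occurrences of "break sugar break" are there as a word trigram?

Scanning the 46 overlapping trigram windows for "break sugar break":
  position 6–8: break sugar break
  position 40–42: break sugar break

2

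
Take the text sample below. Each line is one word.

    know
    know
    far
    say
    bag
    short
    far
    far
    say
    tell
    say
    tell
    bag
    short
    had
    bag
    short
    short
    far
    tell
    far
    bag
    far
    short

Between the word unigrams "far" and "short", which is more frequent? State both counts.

"far": 6 occurrences
"short": 5 occurrences

"far" (6 vs 5)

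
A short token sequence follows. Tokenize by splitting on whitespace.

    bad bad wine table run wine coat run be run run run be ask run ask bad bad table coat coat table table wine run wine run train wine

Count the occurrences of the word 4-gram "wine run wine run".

1

Scanning the 26 overlapping 4-gram windows for "wine run wine run":
  position 24–27: wine run wine run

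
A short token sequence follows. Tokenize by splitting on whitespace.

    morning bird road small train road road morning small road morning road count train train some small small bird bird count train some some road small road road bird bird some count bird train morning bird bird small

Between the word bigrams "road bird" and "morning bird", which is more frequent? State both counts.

"road bird": 1 occurrence
"morning bird": 2 occurrences

"morning bird" (2 vs 1)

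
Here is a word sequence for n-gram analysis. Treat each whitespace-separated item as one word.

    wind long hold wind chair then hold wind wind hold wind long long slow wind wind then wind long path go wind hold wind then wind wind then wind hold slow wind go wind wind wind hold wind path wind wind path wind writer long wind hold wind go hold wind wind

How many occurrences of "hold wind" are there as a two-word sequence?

7

Scanning the 51 overlapping bigram windows for "hold wind":
  position 3–4: hold wind
  position 7–8: hold wind
  position 10–11: hold wind
  position 23–24: hold wind
  position 37–38: hold wind
  position 47–48: hold wind
  position 50–51: hold wind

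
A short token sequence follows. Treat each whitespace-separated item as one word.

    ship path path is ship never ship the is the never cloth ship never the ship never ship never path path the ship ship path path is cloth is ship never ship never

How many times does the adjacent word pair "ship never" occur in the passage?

Scanning the 32 overlapping bigram windows for "ship never":
  position 5–6: ship never
  position 13–14: ship never
  position 16–17: ship never
  position 18–19: ship never
  position 30–31: ship never
  position 32–33: ship never

6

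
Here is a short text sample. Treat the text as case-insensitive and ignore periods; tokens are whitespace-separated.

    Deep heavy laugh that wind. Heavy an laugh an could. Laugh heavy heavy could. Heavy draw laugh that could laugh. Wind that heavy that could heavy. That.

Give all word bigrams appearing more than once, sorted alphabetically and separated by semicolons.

Bigram counts meeting the condition (more than once):
  could heavy: 2
  could laugh: 2
  heavy that: 2
  laugh that: 2
  that could: 2

could heavy; could laugh; heavy that; laugh that; that could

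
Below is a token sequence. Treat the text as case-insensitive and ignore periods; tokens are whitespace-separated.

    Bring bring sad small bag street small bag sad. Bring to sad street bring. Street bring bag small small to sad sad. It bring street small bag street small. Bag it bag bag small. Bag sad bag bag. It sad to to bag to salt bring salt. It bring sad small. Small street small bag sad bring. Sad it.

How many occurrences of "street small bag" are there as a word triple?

Scanning the 57 overlapping trigram windows for "street small bag":
  position 6–8: street small bag
  position 25–27: street small bag
  position 28–30: street small bag
  position 53–55: street small bag

4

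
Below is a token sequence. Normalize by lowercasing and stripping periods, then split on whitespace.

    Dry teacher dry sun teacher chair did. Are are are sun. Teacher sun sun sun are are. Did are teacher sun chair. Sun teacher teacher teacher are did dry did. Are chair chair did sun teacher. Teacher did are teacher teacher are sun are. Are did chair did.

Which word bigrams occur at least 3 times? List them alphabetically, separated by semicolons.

are are; are did; chair did; did are; sun teacher; teacher teacher

Bigram counts meeting the condition (at least 3 times):
  are are: 4
  are did: 3
  chair did: 3
  did are: 4
  sun teacher: 4
  teacher teacher: 4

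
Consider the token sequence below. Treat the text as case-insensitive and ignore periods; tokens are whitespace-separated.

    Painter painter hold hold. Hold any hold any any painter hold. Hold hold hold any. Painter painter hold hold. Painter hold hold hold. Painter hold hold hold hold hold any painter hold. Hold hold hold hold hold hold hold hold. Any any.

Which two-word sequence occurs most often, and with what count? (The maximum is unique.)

Bigram frequencies (highest first):
  hold hold: 20
  painter hold: 6
  hold any: 5
  any painter: 3
  painter painter: 2
  any any: 2
  … (2 more, each ≤ 2)

"hold hold", 20 times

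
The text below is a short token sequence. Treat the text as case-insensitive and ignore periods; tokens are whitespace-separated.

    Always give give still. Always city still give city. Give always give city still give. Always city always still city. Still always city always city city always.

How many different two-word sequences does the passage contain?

27 tokens → 26 bigram windows in total.
Repeated bigrams (each contributes count−1 duplicates):
  always city: 4
  city always: 3
  city still: 3
  always give: 2
  give always: 2
  give city: 2
  still always: 2
  still give: 2
12 duplicate windows → 26 − 12 = 14 distinct.

14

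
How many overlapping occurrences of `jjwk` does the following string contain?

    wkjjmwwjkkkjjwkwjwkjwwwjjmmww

Sliding a length-4 window over the 29 characters (26 positions):
  position 12–15: jjwk

1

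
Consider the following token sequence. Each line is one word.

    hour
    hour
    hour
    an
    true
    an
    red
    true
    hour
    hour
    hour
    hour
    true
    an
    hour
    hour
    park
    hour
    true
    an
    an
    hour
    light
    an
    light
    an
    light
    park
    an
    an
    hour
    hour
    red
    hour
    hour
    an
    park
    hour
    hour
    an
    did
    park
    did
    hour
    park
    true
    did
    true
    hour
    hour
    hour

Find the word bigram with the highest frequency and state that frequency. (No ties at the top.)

Bigram frequencies (highest first):
  hour hour: 11
  hour an: 3
  true an: 3
  an hour: 3
  true hour: 2
  hour true: 2
  … (21 more, each ≤ 2)

"hour hour", 11 times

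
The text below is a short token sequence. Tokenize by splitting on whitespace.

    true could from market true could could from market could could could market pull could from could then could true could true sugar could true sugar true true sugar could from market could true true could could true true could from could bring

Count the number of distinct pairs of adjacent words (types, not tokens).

43 tokens → 42 bigram windows in total.
Repeated bigrams (each contributes count−1 duplicates):
  could from: 5
  could true: 5
  true could: 5
  could could: 4
  from market: 3
  true sugar: 3
  true true: 3
  from could: 2
  … (2 more repeated)
24 duplicate windows → 42 − 24 = 18 distinct.

18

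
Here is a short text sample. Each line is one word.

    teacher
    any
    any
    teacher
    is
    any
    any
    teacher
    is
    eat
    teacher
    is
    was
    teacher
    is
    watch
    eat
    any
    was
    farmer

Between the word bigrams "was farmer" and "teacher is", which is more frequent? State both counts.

"teacher is" (4 vs 1)

"was farmer": 1 occurrence
"teacher is": 4 occurrences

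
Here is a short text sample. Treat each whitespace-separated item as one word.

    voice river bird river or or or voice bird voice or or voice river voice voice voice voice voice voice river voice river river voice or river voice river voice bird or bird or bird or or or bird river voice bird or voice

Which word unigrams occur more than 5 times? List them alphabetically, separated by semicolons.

Unigram counts meeting the condition (more than 5 times):
  bird: 7
  or: 12
  river: 9
  voice: 16

bird; or; river; voice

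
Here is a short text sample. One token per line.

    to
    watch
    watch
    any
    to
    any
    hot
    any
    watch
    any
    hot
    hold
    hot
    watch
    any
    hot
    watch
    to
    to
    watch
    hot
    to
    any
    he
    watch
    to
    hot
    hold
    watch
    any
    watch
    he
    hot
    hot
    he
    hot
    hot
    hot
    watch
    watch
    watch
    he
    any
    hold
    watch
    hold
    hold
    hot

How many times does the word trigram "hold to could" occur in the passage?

0

Scanning the 46 overlapping trigram windows for "hold to could":
  (none found)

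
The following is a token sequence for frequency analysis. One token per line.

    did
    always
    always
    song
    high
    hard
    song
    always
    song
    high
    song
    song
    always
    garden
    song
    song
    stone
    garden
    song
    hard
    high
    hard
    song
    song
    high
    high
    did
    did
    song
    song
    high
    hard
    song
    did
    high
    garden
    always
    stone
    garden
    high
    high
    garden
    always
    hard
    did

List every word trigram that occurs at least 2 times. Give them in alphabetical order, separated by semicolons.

Trigram counts meeting the condition (at least 2 times):
  always song high: 2
  high garden always: 2
  high hard song: 3
  song high hard: 2
  song song high: 2

always song high; high garden always; high hard song; song high hard; song song high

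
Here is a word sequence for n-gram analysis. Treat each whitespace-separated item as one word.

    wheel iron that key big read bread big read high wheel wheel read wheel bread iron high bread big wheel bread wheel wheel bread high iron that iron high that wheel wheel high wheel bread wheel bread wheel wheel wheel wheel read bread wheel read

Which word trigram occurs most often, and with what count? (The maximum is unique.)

"wheel bread wheel", 3 times

Trigram frequencies (highest first):
  wheel bread wheel: 3
  wheel wheel read: 2
  bread wheel wheel: 2
  wheel wheel wheel: 2
  wheel iron that: 1
  iron that key: 1
  … (32 more, each ≤ 1)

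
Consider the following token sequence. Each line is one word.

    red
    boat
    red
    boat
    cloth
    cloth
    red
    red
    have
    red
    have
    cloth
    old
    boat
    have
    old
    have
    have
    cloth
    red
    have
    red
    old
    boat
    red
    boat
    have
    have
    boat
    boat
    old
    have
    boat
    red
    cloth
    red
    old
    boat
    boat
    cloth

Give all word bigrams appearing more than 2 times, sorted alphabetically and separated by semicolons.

boat red; cloth red; old boat; red boat; red have

Bigram counts meeting the condition (more than 2 times):
  boat red: 3
  cloth red: 3
  old boat: 3
  red boat: 3
  red have: 3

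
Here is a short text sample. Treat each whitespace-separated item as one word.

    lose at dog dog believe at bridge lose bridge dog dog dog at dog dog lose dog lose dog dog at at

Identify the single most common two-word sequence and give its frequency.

"dog dog", 5 times

Bigram frequencies (highest first):
  dog dog: 5
  at dog: 2
  dog at: 2
  dog lose: 2
  lose dog: 2
  lose at: 1
  … (7 more, each ≤ 1)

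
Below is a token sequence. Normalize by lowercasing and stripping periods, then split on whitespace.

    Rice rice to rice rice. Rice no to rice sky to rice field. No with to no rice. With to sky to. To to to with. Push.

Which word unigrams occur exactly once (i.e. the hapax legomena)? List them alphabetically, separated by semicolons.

Unigram counts meeting the condition (exactly once (i.e. the hapax legomena)):
  field: 1
  push: 1

field; push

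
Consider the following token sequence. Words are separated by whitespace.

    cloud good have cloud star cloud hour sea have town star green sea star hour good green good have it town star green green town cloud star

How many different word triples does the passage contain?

24

27 tokens → 25 trigram windows in total.
Repeated trigrams (each contributes count−1 duplicates):
  town star green: 2
1 duplicate windows → 25 − 1 = 24 distinct.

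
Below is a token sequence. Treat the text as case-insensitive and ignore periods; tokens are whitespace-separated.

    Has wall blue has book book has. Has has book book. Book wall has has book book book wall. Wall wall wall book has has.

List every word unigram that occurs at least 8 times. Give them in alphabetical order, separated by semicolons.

Unigram counts meeting the condition (at least 8 times):
  book: 9
  has: 9

book; has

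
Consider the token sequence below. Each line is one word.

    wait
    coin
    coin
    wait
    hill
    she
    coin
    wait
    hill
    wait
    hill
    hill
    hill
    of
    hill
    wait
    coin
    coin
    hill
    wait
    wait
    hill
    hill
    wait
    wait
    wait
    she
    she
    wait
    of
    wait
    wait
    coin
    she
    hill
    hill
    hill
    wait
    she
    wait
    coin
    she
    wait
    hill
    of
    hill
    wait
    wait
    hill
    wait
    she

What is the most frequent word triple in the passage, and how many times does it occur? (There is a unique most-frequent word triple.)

"hill wait wait", 3 times

Trigram frequencies (highest first):
  hill wait wait: 3
  wait coin coin: 2
  coin wait hill: 2
  wait hill wait: 2
  wait hill hill: 2
  hill hill hill: 2
  … (30 more, each ≤ 2)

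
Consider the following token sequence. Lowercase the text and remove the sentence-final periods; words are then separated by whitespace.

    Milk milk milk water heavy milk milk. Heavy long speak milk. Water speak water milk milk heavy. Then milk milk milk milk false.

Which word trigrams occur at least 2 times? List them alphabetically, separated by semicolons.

Trigram counts meeting the condition (at least 2 times):
  milk milk heavy: 2
  milk milk milk: 3

milk milk heavy; milk milk milk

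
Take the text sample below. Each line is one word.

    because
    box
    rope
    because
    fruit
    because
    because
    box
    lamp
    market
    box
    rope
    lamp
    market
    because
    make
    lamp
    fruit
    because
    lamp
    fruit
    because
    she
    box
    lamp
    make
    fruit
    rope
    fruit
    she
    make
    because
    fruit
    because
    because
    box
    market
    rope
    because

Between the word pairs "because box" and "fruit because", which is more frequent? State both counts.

"fruit because" (4 vs 3)

"because box": 3 occurrences
"fruit because": 4 occurrences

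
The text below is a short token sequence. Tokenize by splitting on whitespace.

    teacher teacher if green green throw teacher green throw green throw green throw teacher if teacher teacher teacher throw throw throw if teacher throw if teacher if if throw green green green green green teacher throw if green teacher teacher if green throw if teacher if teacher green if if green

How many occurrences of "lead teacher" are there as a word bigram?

Scanning the 50 overlapping bigram windows for "lead teacher":
  (none found)

0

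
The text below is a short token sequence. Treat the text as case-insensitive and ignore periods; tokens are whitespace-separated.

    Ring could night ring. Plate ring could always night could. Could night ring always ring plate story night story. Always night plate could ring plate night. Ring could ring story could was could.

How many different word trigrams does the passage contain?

33 tokens → 31 trigram windows in total.
Repeated trigrams (each contributes count−1 duplicates):
  could night ring: 2
1 duplicate windows → 31 − 1 = 30 distinct.

30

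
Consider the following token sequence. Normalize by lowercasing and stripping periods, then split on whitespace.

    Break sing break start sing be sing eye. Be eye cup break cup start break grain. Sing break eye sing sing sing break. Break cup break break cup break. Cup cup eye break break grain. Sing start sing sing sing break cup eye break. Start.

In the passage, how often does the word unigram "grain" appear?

2

Scanning the 45 tokens for "grain":
  position 16: grain
  position 35: grain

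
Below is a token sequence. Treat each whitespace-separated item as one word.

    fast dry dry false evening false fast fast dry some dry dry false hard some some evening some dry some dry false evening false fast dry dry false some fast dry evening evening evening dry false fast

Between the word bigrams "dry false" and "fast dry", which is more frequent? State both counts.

"dry false": 5 occurrences
"fast dry": 4 occurrences

"dry false" (5 vs 4)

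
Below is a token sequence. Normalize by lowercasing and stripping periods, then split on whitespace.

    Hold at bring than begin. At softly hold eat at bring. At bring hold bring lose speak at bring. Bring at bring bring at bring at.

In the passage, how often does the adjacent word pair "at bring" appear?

6

Scanning the 25 overlapping bigram windows for "at bring":
  position 2–3: at bring
  position 10–11: at bring
  position 12–13: at bring
  position 18–19: at bring
  position 21–22: at bring
  position 24–25: at bring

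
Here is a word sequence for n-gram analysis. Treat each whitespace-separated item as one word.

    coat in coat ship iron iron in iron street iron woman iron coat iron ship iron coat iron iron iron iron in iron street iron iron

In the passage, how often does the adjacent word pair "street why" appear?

Scanning the 25 overlapping bigram windows for "street why":
  (none found)

0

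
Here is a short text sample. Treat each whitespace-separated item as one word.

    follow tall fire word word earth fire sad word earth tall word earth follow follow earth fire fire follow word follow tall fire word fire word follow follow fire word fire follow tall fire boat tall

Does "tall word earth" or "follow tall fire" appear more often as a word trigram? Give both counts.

"tall word earth": 1 occurrence
"follow tall fire": 3 occurrences

"follow tall fire" (3 vs 1)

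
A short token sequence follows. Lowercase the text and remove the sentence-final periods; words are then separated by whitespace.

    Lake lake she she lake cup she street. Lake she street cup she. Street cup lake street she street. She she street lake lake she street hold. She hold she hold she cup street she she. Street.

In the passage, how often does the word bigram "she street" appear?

Scanning the 36 overlapping bigram windows for "she street":
  position 7–8: she street
  position 10–11: she street
  position 13–14: she street
  position 18–19: she street
  position 21–22: she street
  position 25–26: she street
  position 36–37: she street

7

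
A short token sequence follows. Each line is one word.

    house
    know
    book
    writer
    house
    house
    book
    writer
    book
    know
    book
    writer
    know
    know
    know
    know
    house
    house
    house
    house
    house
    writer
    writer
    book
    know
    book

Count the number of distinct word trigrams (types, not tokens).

18

26 tokens → 24 trigram windows in total.
Repeated trigrams (each contributes count−1 duplicates):
  house house house: 3
  book know book: 2
  know book writer: 2
  know know know: 2
  writer book know: 2
6 duplicate windows → 24 − 6 = 18 distinct.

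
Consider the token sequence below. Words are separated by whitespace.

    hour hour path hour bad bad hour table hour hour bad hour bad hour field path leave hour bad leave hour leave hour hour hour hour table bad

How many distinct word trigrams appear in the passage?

28 tokens → 26 trigram windows in total.
Repeated trigrams (each contributes count−1 duplicates):
  hour bad hour: 2
  hour hour hour: 2
2 duplicate windows → 26 − 2 = 24 distinct.

24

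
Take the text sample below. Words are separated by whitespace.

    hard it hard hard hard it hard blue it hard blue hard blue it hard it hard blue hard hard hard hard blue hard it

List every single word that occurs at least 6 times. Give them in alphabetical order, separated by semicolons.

hard; it

Unigram counts meeting the condition (at least 6 times):
  hard: 14
  it: 6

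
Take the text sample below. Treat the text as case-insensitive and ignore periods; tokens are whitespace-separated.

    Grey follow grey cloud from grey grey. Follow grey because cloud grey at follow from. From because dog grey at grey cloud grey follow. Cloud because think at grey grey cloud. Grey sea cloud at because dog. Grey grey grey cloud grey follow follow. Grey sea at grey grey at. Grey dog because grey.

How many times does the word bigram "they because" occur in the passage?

0

Scanning the 53 overlapping bigram windows for "they because":
  (none found)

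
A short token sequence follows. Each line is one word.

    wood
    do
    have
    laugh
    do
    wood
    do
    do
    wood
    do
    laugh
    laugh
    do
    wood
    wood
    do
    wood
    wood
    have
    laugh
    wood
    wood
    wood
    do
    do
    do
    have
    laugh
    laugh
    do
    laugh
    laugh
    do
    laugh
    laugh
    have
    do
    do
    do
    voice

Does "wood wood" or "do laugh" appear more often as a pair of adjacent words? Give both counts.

"wood wood" (4 vs 3)

"wood wood": 4 occurrences
"do laugh": 3 occurrences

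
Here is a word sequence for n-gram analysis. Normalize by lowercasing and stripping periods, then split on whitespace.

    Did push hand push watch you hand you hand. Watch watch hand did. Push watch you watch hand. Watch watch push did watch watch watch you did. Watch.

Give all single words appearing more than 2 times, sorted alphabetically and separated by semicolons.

did; hand; push; watch; you

Unigram counts meeting the condition (more than 2 times):
  did: 4
  hand: 5
  push: 4
  watch: 11
  you: 4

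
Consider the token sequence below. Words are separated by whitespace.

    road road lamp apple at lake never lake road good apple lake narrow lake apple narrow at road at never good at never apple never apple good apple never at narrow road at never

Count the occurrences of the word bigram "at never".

3

Scanning the 33 overlapping bigram windows for "at never":
  position 19–20: at never
  position 22–23: at never
  position 33–34: at never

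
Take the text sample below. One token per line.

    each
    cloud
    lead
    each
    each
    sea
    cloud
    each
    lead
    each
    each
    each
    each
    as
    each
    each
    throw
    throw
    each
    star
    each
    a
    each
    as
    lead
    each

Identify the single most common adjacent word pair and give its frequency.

"each each", 5 times

Bigram frequencies (highest first):
  each each: 5
  lead each: 3
  each as: 2
  each cloud: 1
  cloud lead: 1
  each sea: 1
  … (12 more, each ≤ 1)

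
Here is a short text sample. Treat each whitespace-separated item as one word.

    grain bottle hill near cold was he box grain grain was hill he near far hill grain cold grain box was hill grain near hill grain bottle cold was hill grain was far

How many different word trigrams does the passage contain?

33 tokens → 31 trigram windows in total.
Repeated trigrams (each contributes count−1 duplicates):
  was hill grain: 2
1 duplicate windows → 31 − 1 = 30 distinct.

30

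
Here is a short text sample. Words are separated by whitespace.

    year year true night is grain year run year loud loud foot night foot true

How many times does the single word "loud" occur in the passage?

Scanning the 15 tokens for "loud":
  position 10: loud
  position 11: loud

2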